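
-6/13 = -0.46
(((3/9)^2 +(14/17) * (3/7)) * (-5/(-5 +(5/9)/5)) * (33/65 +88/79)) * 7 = 376229/69836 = 5.39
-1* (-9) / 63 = 1 / 7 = 0.14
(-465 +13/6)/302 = -2777/1812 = -1.53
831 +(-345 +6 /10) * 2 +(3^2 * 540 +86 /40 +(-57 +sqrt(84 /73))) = 4948.42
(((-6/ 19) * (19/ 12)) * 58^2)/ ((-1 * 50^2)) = 841/ 1250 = 0.67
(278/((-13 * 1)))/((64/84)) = -2919/104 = -28.07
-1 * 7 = -7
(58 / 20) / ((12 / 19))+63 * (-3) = -22129 / 120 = -184.41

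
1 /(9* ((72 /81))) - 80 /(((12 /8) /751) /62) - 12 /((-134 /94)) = -3993143383 /1608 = -2483298.12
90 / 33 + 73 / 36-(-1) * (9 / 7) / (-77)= 4.74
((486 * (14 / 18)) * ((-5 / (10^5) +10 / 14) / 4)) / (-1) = -67.50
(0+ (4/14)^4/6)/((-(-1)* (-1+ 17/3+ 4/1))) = 0.00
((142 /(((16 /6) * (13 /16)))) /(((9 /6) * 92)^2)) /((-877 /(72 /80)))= -213 /60311290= -0.00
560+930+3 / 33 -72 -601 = 8988 / 11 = 817.09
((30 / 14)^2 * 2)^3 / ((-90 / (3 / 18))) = -168750 / 117649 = -1.43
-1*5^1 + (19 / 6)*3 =9 / 2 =4.50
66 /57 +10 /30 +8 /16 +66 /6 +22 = 3989 /114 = 34.99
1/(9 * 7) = 1/63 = 0.02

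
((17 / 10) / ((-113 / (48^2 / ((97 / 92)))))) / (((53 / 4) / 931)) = -6709635072 / 2904665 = -2309.95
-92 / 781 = -0.12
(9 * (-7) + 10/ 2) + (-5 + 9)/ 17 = -57.76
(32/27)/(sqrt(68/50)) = 80 * sqrt(34)/459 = 1.02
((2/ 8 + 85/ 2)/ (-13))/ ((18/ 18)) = -171/ 52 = -3.29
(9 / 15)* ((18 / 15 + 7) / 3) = 41 / 25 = 1.64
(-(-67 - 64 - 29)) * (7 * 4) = 4480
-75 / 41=-1.83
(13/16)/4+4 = 269/64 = 4.20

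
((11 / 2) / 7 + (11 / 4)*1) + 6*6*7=7155 / 28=255.54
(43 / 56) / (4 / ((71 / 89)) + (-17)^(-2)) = 882317 / 5765480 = 0.15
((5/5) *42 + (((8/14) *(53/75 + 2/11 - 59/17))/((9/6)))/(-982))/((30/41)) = 124513707823/2169176625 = 57.40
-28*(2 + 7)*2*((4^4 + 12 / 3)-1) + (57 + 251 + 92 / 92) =-130227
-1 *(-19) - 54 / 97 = 1789 / 97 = 18.44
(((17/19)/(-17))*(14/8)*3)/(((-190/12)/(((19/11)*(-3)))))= -189/2090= -0.09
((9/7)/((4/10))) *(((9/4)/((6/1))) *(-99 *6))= -40095/56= -715.98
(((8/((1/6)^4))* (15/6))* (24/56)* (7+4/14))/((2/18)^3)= 2891039040/49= 59000796.73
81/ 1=81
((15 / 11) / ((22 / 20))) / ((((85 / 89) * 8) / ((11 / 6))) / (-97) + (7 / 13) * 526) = 8417175 / 1922803993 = 0.00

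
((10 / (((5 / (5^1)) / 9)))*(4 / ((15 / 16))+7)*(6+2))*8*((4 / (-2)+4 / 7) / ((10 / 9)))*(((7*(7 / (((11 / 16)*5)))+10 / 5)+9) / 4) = -202816224 / 385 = -526795.39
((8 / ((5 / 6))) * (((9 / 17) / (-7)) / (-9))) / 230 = 0.00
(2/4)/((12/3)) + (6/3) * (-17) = -271/8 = -33.88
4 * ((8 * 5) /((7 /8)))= 1280 /7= 182.86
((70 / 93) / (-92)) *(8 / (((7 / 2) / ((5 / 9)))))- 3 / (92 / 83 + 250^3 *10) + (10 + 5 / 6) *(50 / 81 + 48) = 1183417963820746969 / 2246952672189828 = 526.68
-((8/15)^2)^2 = -4096/50625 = -0.08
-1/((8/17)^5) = -1419857/32768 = -43.33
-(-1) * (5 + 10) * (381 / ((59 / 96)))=548640 / 59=9298.98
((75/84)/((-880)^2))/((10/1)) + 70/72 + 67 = 5305879049/78059520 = 67.97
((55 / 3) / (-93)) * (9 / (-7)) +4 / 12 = 382 / 651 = 0.59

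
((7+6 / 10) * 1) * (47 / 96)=893 / 240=3.72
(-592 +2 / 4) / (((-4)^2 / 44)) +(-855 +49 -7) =-19517 / 8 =-2439.62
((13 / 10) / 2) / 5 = 13 / 100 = 0.13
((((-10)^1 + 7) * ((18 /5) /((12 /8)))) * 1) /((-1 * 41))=36 /205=0.18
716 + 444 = 1160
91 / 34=2.68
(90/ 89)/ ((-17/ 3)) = -270/ 1513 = -0.18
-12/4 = -3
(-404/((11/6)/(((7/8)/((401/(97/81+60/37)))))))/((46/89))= -531636427/202703094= -2.62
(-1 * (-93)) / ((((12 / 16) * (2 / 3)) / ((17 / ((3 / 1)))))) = 1054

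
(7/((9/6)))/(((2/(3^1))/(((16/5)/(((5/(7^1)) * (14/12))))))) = 672/25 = 26.88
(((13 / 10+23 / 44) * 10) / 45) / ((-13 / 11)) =-401 / 1170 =-0.34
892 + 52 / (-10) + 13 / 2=8933 / 10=893.30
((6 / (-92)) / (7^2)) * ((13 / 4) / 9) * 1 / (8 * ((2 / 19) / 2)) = -247 / 216384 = -0.00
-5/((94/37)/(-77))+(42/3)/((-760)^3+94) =3126605889827/20631867582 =151.54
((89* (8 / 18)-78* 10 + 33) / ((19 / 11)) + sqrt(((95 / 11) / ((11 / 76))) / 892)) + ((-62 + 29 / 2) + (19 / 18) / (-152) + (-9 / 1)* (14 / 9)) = -429625 / 912 + 19* sqrt(1115) / 2453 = -470.82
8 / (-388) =-0.02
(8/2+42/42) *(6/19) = 30/19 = 1.58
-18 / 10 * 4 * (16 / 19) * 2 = -1152 / 95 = -12.13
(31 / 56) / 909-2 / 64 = -6239 / 203616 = -0.03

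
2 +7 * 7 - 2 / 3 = 151 / 3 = 50.33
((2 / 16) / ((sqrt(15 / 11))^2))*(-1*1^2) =-11 / 120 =-0.09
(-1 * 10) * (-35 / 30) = 35 / 3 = 11.67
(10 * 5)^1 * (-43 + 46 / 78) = -82700 / 39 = -2120.51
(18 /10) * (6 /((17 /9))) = 486 /85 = 5.72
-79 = -79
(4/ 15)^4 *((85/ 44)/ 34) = 32/ 111375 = 0.00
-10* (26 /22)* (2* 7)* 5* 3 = -27300 /11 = -2481.82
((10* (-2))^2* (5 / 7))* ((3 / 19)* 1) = 45.11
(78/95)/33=26/1045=0.02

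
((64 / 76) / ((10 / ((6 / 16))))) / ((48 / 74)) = 37 / 760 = 0.05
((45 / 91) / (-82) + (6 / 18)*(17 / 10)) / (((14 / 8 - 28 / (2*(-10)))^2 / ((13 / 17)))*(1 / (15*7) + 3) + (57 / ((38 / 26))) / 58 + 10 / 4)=0.01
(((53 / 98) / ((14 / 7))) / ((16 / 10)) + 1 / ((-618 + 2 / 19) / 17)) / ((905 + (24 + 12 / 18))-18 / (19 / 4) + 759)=37116063 / 441974559040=0.00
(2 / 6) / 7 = 0.05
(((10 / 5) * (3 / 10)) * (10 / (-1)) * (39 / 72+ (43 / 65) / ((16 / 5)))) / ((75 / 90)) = -5.39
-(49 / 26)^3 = -117649 / 17576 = -6.69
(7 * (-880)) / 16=-385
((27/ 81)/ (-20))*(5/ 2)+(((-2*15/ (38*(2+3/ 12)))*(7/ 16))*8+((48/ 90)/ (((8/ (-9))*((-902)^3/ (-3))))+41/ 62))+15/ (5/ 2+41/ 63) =1781352360696079/ 429008031617660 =4.15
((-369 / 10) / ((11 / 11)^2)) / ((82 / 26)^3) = -1.18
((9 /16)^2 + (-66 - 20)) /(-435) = 4387 /22272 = 0.20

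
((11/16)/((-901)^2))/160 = 11/2078210560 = 0.00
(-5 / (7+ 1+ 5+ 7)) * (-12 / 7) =0.43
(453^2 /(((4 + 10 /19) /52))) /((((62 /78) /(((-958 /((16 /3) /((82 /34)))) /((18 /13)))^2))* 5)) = 14316633249973778217 /246551680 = 58067473926.66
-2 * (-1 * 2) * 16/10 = 6.40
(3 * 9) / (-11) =-27 / 11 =-2.45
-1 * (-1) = 1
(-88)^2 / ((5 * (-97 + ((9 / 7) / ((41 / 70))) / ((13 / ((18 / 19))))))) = -15.99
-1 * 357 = -357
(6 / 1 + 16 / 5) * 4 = 184 / 5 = 36.80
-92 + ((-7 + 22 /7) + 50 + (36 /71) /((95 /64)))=-2149017 /47215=-45.52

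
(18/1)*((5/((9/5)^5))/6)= 15625/19683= 0.79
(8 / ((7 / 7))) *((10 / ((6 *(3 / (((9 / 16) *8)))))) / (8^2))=5 / 16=0.31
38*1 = 38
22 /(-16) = -11 /8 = -1.38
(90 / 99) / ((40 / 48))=12 / 11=1.09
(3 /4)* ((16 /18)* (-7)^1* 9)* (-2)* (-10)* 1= -840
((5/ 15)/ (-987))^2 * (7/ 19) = 1/ 23797557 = 0.00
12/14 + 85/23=733/161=4.55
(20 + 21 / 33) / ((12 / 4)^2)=227 / 99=2.29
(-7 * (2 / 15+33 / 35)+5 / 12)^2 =182329 / 3600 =50.65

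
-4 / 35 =-0.11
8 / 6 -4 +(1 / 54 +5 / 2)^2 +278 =205342 / 729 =281.68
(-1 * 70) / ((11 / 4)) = -280 / 11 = -25.45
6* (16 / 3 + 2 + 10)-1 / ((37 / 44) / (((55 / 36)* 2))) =33422 / 333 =100.37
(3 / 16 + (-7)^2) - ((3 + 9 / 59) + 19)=25521 / 944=27.03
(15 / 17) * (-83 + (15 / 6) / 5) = -2475 / 34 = -72.79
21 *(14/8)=147/4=36.75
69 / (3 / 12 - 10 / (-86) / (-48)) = 142416 / 511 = 278.70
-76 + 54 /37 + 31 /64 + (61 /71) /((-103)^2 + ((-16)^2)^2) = -948074778227 /12802106560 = -74.06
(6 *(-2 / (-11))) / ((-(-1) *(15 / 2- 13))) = -24 / 121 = -0.20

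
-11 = -11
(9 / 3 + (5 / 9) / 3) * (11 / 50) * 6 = 946 / 225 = 4.20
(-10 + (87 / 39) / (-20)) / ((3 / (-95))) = 49951 / 156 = 320.20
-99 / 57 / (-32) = 33 / 608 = 0.05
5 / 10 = 1 / 2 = 0.50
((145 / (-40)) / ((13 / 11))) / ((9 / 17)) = -5423 / 936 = -5.79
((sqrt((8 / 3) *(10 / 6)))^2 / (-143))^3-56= -119377890568 / 2131746903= -56.00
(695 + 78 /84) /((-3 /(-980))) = 682010 /3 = 227336.67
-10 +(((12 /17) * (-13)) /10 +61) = 4257 /85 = 50.08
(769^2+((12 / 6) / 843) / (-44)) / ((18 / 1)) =10967381105 / 333828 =32853.39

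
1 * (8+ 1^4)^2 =81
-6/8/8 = -3/32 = -0.09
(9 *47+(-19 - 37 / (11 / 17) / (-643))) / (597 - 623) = -2858121 / 183898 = -15.54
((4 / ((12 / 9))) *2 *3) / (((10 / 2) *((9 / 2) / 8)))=32 / 5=6.40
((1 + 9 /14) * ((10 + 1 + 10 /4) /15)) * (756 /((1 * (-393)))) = -1863 /655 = -2.84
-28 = -28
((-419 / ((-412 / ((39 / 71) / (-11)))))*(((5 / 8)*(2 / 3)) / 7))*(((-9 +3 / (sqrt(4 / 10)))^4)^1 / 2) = -0.50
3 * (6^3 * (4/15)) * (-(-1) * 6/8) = 129.60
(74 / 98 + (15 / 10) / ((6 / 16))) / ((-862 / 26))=-3029 / 21119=-0.14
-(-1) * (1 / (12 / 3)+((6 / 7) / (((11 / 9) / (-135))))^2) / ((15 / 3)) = 212582329 / 118580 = 1792.73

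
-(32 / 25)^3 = -32768 / 15625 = -2.10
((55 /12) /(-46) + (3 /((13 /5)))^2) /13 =114905 /1212744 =0.09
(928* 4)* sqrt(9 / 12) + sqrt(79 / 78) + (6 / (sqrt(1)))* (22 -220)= -1188 + sqrt(6162) / 78 + 1856* sqrt(3)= 2027.69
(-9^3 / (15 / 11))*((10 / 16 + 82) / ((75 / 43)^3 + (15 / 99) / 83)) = -384767000049069 / 46236526400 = -8321.71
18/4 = 9/2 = 4.50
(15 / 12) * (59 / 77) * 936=69030 / 77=896.49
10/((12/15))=25/2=12.50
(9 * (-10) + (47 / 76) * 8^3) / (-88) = -2153 / 836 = -2.58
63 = 63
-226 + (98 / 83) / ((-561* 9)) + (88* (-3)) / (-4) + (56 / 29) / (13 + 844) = -1666390512002 / 10415072151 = -160.00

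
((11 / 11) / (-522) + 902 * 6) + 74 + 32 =2880395 / 522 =5518.00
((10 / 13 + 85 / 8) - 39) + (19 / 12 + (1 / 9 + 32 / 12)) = -21757 / 936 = -23.24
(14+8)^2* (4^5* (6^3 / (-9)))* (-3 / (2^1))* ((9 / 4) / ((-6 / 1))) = -6690816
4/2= 2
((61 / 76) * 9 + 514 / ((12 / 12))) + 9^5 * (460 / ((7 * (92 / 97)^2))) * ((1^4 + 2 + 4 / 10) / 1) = 44865651734 / 3059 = 14666770.75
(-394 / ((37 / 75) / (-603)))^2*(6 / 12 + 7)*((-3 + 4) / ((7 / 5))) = 11906410793343750 / 9583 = 1242451298481.03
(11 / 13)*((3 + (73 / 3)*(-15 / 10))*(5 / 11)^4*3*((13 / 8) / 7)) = -125625 / 149072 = -0.84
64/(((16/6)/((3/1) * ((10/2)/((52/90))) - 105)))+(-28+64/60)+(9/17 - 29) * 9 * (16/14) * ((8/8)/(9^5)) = -97634685136/50749335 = -1923.86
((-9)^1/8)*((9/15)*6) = -81/20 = -4.05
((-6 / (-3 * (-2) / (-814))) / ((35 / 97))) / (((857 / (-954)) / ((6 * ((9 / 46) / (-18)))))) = 112988898 / 689885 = 163.78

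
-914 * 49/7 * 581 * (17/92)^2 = -537140891/4232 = -126923.65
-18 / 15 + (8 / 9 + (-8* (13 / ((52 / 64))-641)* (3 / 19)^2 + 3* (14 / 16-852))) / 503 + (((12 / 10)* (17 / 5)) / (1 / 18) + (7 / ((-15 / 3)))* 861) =-1137.99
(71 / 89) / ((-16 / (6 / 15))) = -71 / 3560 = -0.02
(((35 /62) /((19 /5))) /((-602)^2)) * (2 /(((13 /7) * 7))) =25 /396418204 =0.00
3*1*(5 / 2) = 15 / 2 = 7.50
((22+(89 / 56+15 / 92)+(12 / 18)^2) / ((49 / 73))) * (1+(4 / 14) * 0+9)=102378485 / 284004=360.48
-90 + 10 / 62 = -89.84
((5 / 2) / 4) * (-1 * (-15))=75 / 8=9.38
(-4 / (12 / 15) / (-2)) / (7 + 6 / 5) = 25 / 82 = 0.30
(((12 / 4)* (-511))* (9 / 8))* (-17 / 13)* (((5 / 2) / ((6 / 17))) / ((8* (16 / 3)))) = 19936665 / 53248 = 374.41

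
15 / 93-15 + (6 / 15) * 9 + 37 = 3993 / 155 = 25.76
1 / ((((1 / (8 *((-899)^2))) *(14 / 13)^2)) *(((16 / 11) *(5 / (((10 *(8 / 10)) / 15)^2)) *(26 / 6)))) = 50317.38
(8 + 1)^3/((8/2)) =729/4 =182.25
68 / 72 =17 / 18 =0.94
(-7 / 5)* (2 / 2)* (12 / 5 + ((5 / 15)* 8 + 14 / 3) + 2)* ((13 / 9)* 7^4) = -38454416 / 675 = -56969.51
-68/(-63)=68/63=1.08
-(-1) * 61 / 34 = 61 / 34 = 1.79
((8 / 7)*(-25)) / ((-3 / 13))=2600 / 21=123.81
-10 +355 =345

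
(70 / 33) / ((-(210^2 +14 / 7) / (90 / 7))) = -150 / 242561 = -0.00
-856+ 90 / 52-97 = -24733 / 26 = -951.27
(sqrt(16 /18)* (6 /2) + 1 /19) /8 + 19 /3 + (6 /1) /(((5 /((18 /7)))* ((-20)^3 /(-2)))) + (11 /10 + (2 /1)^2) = sqrt(2) /4 + 5706041 /498750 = 11.79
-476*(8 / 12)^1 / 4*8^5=-7798784 / 3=-2599594.67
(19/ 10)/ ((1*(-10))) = -0.19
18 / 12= 3 / 2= 1.50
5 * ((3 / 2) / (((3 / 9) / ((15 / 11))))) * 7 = 4725 / 22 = 214.77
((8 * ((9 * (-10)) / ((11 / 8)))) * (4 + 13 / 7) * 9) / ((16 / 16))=-2125440 / 77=-27603.12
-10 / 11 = -0.91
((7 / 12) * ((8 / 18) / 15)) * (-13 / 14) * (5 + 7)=-26 / 135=-0.19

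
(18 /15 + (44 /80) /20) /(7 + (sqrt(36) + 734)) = 491 /298800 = 0.00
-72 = -72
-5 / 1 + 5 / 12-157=-1939 / 12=-161.58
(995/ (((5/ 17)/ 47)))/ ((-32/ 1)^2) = 159001/ 1024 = 155.27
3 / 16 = 0.19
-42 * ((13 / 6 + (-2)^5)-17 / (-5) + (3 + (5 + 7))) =2401 / 5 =480.20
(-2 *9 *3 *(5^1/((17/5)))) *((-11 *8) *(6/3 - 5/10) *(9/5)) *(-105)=-33679800/17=-1981164.71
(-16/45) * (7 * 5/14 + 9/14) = -352/315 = -1.12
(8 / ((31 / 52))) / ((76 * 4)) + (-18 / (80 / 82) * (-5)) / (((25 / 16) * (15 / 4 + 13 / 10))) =3490586 / 297445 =11.74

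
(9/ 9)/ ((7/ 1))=1/ 7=0.14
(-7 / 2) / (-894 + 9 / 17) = 119 / 30378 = 0.00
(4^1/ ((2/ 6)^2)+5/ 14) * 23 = 11707/ 14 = 836.21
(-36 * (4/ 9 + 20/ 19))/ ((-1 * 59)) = 1024/ 1121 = 0.91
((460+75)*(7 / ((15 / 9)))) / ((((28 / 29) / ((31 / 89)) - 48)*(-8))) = 18879 / 3040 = 6.21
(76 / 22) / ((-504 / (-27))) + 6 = 1905 / 308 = 6.19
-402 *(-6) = 2412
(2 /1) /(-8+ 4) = -1 /2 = -0.50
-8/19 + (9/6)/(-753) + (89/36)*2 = 194063/42921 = 4.52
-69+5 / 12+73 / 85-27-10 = -106819 / 1020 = -104.72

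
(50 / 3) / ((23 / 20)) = 1000 / 69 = 14.49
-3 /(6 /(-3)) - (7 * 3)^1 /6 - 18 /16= -25 /8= -3.12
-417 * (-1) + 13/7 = 2932/7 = 418.86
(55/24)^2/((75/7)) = 847/1728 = 0.49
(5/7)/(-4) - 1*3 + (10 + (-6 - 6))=-145/28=-5.18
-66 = -66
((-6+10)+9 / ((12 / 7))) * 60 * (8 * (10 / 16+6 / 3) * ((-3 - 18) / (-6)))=81585 / 2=40792.50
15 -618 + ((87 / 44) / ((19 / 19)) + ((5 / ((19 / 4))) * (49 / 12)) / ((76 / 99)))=-4728855 / 7942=-595.42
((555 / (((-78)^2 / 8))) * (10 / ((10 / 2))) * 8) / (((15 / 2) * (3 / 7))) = 16576 / 4563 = 3.63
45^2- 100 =1925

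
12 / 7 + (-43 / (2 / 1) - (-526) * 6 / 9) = 13897 / 42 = 330.88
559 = 559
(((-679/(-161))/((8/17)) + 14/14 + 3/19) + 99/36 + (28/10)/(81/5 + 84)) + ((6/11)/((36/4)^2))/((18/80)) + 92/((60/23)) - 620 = -4461750380917/7802914680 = -571.81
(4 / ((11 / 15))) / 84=5 / 77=0.06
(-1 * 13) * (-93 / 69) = 403 / 23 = 17.52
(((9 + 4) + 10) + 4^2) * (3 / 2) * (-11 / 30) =-429 / 20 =-21.45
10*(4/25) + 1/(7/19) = 151/35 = 4.31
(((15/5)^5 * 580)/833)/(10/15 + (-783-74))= -422820/2139977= -0.20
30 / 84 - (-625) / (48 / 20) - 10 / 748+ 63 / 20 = 10363763 / 39270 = 263.91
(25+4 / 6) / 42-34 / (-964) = 1402 / 2169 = 0.65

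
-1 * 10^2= -100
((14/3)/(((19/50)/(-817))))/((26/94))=-36274.36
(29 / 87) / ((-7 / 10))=-10 / 21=-0.48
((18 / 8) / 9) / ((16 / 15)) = 15 / 64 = 0.23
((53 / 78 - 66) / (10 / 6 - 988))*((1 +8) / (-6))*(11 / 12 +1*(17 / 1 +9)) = -1645685 / 615472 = -2.67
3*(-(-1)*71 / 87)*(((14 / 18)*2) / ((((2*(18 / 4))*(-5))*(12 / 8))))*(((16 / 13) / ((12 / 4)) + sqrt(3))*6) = -0.73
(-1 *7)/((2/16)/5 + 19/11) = -3080/771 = -3.99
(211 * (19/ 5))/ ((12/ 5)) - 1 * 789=-454.92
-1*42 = -42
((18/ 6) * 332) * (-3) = -2988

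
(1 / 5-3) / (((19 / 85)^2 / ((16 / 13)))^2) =-37417408000 / 22024249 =-1698.92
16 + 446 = 462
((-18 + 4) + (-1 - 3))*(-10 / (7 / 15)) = 2700 / 7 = 385.71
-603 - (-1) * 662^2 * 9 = 3943593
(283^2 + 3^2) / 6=13349.67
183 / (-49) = -183 / 49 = -3.73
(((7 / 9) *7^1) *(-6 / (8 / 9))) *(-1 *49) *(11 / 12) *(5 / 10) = 26411 / 32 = 825.34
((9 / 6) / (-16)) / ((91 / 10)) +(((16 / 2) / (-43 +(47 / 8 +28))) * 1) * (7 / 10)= -331619 / 531440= -0.62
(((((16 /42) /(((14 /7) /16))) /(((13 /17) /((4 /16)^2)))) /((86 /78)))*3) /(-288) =-17 /7224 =-0.00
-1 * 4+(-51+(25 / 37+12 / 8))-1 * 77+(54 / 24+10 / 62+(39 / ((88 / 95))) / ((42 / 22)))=-6767449 / 64232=-105.36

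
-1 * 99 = -99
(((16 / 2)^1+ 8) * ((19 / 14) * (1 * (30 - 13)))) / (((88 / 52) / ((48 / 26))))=31008 / 77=402.70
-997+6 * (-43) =-1255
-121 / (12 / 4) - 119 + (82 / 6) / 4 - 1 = -1883 / 12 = -156.92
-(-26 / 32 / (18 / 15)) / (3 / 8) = 65 / 36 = 1.81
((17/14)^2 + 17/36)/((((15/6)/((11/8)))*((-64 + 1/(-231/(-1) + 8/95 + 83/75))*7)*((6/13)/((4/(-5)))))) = 20309833258/4902399024075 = 0.00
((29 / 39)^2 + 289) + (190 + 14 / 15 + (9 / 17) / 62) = 3851487737 / 8015670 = 480.49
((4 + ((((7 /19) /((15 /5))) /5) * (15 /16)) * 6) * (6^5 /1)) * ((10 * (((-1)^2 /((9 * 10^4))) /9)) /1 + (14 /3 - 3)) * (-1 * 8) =-1018987548 /2375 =-429047.39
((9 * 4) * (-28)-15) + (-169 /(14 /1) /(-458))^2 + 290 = -30136345791 /41113744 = -733.00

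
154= 154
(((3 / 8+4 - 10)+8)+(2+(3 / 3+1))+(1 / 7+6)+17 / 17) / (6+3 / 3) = 757 / 392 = 1.93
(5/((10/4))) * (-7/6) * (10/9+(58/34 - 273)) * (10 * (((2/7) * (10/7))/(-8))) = -1033450/3213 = -321.65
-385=-385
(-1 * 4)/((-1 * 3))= 4/3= 1.33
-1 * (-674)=674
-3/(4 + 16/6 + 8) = -9/44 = -0.20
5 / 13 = 0.38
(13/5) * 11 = 143/5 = 28.60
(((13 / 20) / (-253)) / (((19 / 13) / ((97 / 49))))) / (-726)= 16393 / 3420084360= 0.00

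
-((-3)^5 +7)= 236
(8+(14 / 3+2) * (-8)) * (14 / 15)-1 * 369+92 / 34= -312583 / 765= -408.61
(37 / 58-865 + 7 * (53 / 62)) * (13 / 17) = -10031866 / 15283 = -656.41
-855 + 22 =-833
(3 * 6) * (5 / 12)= 15 / 2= 7.50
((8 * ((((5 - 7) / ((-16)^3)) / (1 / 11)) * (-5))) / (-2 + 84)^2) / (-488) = 55 / 840015872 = 0.00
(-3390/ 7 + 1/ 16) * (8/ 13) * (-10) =271165/ 91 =2979.84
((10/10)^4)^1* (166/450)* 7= 581/225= 2.58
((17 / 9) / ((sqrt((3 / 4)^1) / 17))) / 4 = 289 * sqrt(3) / 54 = 9.27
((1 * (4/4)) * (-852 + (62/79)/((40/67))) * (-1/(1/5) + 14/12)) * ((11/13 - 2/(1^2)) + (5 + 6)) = 38047888/1185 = 32107.92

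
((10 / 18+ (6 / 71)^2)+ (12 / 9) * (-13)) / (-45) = 760867 / 2041605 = 0.37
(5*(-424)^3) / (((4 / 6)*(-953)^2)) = -571687680 / 908209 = -629.47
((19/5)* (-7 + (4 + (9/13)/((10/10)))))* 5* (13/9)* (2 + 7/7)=-190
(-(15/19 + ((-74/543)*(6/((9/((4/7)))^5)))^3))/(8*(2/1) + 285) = -86943120889771112019875603563984253/33148513891240066001326730922278826453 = -0.00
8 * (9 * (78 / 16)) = 351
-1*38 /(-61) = 38 /61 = 0.62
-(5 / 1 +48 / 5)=-73 / 5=-14.60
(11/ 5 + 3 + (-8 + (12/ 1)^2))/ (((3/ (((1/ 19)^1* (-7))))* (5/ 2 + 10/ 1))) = -9884/ 7125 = -1.39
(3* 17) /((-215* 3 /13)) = -221 /215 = -1.03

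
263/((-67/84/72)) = -1590624/67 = -23740.66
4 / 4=1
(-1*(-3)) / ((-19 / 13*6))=-13 / 38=-0.34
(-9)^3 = -729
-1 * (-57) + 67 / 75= 4342 / 75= 57.89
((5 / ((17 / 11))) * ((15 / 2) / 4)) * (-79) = -479.23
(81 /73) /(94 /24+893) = 972 /785699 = 0.00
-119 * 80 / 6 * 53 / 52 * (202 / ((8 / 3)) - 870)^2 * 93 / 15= -657805802031 / 104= -6325055788.76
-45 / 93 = -15 / 31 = -0.48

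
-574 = -574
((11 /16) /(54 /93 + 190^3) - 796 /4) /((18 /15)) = -3385053964855 /20412385728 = -165.83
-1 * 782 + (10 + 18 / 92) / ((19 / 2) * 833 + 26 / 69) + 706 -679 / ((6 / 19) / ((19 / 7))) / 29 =-52684474897 / 190028010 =-277.25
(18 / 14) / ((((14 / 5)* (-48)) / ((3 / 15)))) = -3 / 1568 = -0.00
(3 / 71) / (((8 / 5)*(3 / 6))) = 15 / 284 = 0.05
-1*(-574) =574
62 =62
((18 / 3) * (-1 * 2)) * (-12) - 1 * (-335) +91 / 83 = 39848 / 83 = 480.10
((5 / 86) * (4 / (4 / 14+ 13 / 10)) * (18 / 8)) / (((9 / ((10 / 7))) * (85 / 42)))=700 / 27047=0.03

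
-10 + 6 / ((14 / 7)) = -7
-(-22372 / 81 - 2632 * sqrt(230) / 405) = 2632 * sqrt(230) / 405 + 22372 / 81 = 374.76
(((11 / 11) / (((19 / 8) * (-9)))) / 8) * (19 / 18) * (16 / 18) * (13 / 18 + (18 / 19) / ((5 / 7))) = -7006 / 623295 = -0.01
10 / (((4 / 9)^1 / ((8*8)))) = 1440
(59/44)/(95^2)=59/397100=0.00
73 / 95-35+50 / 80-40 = -55941 / 760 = -73.61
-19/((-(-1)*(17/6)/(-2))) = 228/17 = 13.41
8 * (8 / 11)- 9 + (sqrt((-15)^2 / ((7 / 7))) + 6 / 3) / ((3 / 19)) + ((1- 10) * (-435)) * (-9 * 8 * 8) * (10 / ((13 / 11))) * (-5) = 40929020824 / 429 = 95405642.95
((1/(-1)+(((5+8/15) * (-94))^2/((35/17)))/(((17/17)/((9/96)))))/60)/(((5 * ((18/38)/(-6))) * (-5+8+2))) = -4914950723/47250000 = -104.02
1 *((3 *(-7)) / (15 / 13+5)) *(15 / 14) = -117 / 32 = -3.66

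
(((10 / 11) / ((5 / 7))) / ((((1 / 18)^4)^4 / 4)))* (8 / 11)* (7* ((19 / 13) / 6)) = 766672284473349427614.03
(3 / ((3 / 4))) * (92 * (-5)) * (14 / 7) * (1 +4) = -18400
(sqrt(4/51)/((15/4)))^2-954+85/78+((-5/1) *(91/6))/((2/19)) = -998470847/596700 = -1673.32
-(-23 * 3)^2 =-4761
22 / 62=11 / 31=0.35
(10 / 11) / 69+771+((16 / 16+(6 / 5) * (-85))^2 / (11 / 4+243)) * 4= 699131561 / 746097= 937.05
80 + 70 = 150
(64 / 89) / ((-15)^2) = 0.00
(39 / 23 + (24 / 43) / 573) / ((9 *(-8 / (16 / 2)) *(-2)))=320491 / 3400182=0.09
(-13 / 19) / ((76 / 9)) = -117 / 1444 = -0.08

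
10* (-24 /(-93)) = 80 /31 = 2.58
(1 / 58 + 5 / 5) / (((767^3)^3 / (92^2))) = 4232 / 45154835221857792331131257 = 0.00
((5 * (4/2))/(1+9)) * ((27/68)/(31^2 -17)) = 27/64192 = 0.00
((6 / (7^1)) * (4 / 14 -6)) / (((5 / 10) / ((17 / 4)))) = -2040 / 49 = -41.63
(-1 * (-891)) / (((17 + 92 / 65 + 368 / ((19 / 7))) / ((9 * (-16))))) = -158455440 / 190183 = -833.17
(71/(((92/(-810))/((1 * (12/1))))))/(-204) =36.77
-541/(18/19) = -571.06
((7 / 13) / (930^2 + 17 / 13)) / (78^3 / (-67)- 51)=-469 / 5374148170773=-0.00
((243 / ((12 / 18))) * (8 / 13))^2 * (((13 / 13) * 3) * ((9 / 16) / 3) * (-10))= -47829690 / 169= -283015.92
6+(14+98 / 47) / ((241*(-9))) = 67878 / 11327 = 5.99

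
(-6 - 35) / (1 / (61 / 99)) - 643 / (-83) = -143926 / 8217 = -17.52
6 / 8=3 / 4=0.75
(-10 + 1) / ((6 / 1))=-3 / 2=-1.50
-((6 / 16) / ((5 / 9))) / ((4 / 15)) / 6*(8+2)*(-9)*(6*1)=3645 / 16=227.81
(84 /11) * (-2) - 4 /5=-884 /55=-16.07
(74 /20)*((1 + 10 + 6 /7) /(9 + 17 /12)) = 18426 /4375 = 4.21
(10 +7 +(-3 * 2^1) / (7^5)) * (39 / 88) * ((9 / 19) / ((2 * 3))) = 33428421 / 56202608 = 0.59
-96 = -96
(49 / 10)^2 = 2401 / 100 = 24.01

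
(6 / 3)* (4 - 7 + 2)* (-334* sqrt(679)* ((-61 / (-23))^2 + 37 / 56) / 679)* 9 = 342607347* sqrt(679) / 5028674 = 1775.33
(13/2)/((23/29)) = 377/46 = 8.20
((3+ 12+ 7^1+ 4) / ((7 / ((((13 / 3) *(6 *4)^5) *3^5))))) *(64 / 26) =536617156608 / 7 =76659593801.14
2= 2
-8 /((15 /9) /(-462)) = 11088 /5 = 2217.60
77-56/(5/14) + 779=3496/5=699.20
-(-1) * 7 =7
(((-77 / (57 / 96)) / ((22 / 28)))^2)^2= 96717311574016 / 130321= 742146788.12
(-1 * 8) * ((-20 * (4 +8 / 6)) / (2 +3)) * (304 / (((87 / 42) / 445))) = 969687040 / 87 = 11145828.05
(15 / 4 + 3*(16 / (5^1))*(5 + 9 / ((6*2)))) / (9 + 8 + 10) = 131 / 60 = 2.18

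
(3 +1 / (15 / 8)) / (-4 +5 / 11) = -583 / 585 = -1.00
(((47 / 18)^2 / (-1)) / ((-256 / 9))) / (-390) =-2209 / 3594240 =-0.00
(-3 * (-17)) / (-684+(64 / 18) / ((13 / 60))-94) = -1989 / 29702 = -0.07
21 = 21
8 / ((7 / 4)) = 32 / 7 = 4.57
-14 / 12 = -7 / 6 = -1.17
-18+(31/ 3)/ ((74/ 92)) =-572/ 111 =-5.15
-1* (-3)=3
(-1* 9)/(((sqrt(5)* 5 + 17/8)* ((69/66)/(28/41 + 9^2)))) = 8198352/661043 - 19290240* sqrt(5)/661043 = -52.85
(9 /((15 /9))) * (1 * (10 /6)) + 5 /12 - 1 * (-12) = 257 /12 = 21.42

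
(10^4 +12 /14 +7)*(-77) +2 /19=-14641493 /19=-770604.89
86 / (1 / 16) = 1376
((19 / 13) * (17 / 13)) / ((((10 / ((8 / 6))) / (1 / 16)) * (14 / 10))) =323 / 28392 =0.01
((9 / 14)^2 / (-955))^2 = 6561 / 35036352400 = 0.00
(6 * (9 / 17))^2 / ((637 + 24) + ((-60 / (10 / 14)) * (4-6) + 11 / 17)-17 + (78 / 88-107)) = 128304 / 8984279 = 0.01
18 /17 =1.06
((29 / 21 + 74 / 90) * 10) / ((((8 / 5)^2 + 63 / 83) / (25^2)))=1800062500 / 433881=4148.75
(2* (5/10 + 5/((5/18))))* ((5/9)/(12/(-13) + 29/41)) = -19721/207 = -95.27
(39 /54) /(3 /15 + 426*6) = 65 /230058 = 0.00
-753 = -753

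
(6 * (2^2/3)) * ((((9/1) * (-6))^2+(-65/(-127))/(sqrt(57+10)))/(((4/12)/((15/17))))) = 23400 * sqrt(67)/144653+1049760/17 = 61751.91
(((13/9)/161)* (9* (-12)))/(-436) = 39/17549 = 0.00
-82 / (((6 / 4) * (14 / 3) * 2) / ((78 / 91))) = -246 / 49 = -5.02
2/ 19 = 0.11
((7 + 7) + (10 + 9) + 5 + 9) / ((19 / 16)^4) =3080192 / 130321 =23.64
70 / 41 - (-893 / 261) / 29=566443 / 310329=1.83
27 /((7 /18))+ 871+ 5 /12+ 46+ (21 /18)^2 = 62257 /63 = 988.21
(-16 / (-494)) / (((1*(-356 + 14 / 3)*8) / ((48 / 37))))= -72 / 4816253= -0.00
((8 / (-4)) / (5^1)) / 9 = -2 / 45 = -0.04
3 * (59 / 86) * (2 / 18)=59 / 258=0.23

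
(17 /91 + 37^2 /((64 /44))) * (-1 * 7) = -1370641 /208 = -6589.62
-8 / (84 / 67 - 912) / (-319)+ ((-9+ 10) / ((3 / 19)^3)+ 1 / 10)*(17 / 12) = 42048425767 / 116792280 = 360.03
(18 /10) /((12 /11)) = 1.65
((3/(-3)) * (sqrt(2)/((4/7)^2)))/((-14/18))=63 * sqrt(2)/16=5.57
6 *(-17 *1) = -102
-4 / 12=-1 / 3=-0.33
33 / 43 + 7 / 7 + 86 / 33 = 6206 / 1419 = 4.37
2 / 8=1 / 4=0.25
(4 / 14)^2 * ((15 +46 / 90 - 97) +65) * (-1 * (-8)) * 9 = -96.91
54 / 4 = 27 / 2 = 13.50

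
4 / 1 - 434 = -430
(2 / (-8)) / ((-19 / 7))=0.09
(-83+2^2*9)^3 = -103823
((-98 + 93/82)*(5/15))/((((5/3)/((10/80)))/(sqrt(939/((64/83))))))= -7943*sqrt(77937)/26240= -84.51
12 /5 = 2.40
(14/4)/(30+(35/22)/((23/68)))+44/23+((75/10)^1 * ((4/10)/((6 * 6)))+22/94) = 132759223/56947080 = 2.33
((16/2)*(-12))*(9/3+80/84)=-2656/7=-379.43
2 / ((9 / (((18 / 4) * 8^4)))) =4096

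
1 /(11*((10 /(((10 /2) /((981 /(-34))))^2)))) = 2890 /10585971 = 0.00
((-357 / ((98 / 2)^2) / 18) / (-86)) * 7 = 17 / 25284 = 0.00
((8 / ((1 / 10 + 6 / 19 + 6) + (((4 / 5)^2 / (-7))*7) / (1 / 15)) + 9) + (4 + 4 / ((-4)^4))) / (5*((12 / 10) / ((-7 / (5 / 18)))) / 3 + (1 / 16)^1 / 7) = -5124231 / 34364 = -149.12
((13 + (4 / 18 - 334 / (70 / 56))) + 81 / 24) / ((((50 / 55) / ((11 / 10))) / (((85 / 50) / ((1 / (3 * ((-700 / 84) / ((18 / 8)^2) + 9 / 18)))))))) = 103366037533 / 58320000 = 1772.39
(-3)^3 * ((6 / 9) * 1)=-18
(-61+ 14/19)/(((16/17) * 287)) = -19465/87248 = -0.22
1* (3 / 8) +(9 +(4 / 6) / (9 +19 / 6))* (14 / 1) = 127.14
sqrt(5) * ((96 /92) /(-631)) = -24 * sqrt(5) /14513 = -0.00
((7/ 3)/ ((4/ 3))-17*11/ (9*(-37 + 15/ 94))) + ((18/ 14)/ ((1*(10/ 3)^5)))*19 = 51779257351/ 21816900000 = 2.37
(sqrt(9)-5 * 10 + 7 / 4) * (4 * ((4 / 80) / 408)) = -181 / 8160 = -0.02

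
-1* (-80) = 80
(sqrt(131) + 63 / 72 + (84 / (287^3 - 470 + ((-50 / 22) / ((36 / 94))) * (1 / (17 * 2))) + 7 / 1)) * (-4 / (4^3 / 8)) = -sqrt(131) / 2 - 10025866216107 / 2546250588496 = -9.66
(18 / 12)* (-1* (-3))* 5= 45 / 2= 22.50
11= 11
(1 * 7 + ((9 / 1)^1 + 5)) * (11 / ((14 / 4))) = 66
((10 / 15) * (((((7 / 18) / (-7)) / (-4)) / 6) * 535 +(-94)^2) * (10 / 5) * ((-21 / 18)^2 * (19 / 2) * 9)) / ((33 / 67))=238135861999 / 85536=2784042.53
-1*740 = -740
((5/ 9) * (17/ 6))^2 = 7225/ 2916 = 2.48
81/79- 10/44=1387/1738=0.80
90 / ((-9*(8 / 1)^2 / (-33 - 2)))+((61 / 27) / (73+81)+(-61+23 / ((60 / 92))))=-6735931 / 332640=-20.25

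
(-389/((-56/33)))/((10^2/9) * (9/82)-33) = -526317/72968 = -7.21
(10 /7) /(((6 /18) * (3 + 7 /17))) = 1.26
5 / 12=0.42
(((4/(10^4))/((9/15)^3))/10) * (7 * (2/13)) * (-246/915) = -287/5352750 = -0.00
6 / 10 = 3 / 5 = 0.60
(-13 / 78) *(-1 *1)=1 / 6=0.17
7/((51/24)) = 3.29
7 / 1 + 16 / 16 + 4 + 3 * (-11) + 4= -17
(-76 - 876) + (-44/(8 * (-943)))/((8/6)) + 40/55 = -78940053/82984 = -951.27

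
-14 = -14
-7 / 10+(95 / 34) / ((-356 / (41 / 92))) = -3916963 / 5567840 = -0.70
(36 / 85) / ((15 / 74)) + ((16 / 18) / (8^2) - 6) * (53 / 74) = -4977011 / 2264400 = -2.20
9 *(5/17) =45/17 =2.65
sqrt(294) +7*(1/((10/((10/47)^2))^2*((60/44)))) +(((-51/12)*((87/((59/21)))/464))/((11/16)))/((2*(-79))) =16310073773/6004466989224 +7*sqrt(6) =17.15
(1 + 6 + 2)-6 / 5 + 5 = 64 / 5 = 12.80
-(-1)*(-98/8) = -49/4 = -12.25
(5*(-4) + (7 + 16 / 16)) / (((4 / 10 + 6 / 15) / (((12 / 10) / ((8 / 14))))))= -63 / 2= -31.50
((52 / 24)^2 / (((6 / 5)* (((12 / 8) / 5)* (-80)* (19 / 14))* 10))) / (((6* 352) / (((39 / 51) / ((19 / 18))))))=-15379 / 3732867072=-0.00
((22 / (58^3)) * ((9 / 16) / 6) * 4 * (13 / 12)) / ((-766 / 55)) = -7865 / 2391292672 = -0.00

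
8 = 8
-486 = -486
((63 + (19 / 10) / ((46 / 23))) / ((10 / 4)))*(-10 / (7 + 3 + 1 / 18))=-23022 / 905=-25.44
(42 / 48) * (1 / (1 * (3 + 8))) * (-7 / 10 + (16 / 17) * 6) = 0.39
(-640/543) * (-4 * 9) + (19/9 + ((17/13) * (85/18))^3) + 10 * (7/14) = 661007232449/2319135624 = 285.02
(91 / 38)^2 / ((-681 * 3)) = -8281 / 2950092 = -0.00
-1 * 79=-79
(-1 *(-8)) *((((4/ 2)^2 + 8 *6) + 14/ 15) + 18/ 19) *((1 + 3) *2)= 982784/ 285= 3448.36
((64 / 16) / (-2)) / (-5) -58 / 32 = -113 / 80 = -1.41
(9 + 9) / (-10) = -1.80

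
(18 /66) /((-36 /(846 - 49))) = -797 /132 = -6.04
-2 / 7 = -0.29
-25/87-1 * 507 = -44134/87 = -507.29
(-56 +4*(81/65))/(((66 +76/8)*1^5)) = -6632/9815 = -0.68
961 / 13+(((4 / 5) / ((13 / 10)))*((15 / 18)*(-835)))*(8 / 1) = -130717 / 39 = -3351.72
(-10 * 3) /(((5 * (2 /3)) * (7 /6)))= -54 /7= -7.71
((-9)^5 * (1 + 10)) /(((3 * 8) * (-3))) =72171 /8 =9021.38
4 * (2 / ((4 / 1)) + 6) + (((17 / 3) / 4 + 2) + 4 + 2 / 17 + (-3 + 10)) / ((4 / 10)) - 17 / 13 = 323693 / 5304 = 61.03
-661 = -661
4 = 4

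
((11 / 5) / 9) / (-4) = -11 / 180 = -0.06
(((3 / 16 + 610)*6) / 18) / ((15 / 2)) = 9763 / 360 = 27.12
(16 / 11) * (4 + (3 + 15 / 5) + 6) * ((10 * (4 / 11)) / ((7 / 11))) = 10240 / 77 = 132.99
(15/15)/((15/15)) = 1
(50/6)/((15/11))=55/9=6.11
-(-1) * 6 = 6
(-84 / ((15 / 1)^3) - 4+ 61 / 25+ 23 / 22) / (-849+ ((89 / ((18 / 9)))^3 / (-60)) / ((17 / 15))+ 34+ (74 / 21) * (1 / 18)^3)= 6177133872 / 24172174989875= 0.00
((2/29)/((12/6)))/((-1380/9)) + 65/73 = 866881/973820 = 0.89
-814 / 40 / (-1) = 407 / 20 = 20.35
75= 75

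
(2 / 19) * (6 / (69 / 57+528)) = 12 / 10055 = 0.00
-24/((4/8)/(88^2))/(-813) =123904/271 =457.21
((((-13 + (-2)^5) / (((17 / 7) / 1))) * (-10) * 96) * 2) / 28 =21600 / 17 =1270.59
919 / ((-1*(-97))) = 919 / 97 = 9.47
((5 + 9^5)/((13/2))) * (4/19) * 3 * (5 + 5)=14172960/247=57380.40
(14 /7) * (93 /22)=93 /11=8.45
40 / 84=10 / 21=0.48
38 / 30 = 19 / 15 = 1.27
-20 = -20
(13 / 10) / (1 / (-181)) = -2353 / 10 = -235.30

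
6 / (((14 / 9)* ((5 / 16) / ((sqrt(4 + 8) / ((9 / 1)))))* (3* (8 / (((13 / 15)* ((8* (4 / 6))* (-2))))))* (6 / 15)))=-832* sqrt(3) / 315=-4.57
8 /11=0.73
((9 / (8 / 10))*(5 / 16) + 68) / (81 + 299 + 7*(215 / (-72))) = 41193 / 206840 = 0.20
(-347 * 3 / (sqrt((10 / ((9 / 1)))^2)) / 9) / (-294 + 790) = -0.21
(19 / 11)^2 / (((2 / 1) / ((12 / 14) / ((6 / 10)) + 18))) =24548 / 847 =28.98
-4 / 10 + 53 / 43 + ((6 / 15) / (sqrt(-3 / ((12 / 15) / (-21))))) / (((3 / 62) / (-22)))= 179 / 215- 5456* sqrt(35) / 1575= -19.66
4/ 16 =1/ 4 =0.25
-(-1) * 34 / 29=34 / 29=1.17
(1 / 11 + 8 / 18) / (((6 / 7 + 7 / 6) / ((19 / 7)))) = 2014 / 2805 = 0.72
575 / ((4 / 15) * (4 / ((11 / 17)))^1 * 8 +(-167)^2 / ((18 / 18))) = 94875 / 4603861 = 0.02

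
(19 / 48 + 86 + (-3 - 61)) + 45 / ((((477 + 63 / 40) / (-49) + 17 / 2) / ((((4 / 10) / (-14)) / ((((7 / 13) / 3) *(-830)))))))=17036791 / 760944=22.39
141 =141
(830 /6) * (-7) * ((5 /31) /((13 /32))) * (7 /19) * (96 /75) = -4164608 /22971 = -181.30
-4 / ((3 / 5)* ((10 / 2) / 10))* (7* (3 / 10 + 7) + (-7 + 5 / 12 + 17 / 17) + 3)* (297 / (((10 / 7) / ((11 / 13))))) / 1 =-7396851 / 65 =-113797.71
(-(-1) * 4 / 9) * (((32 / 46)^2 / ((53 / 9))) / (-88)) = -128 / 308407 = -0.00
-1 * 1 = -1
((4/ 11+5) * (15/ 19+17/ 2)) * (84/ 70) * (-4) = -239.16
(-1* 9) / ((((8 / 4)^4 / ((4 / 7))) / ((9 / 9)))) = -9 / 28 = -0.32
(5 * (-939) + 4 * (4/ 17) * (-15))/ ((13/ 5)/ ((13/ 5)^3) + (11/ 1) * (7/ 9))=-121763655/ 225046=-541.06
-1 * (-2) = 2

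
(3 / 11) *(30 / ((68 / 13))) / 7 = 585 / 2618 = 0.22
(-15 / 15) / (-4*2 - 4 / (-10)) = 0.13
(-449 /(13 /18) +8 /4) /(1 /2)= -16112 /13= -1239.38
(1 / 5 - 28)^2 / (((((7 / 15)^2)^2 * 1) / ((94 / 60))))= 122591745 / 4802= 25529.31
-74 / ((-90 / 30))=74 / 3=24.67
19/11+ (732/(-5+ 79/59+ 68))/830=15084497/8664370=1.74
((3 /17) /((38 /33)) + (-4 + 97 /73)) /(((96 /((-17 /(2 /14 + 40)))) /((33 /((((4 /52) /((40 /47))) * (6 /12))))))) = 594308715 /73272436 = 8.11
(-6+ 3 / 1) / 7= -3 / 7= -0.43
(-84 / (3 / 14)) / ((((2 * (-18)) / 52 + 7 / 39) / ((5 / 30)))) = 127.40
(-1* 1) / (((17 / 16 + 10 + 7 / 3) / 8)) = -384 / 643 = -0.60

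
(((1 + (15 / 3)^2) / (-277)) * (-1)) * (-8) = -208 / 277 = -0.75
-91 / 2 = -45.50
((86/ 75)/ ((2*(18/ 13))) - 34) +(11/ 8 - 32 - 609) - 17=-690.21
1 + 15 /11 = 26 /11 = 2.36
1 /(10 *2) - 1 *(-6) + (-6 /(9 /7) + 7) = 503 /60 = 8.38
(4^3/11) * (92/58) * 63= 581.42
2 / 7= 0.29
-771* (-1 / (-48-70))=-771 / 118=-6.53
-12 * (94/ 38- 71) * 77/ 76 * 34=10225908/ 361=28326.61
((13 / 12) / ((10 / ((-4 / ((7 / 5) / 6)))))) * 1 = -13 / 7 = -1.86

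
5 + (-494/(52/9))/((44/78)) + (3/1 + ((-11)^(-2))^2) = -8407923/58564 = -143.57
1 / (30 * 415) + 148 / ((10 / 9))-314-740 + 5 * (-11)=-12148709 / 12450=-975.80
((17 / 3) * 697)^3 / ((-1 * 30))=-1663585393049 / 810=-2053809127.22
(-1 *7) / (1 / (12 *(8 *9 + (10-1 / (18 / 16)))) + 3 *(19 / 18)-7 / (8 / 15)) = 30660 / 43613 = 0.70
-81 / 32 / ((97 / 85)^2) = -585225 / 301088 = -1.94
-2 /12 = -1 /6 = -0.17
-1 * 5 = -5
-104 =-104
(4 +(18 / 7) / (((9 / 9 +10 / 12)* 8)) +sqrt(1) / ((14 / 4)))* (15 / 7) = 10305 / 1078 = 9.56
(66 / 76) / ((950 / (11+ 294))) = 2013 / 7220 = 0.28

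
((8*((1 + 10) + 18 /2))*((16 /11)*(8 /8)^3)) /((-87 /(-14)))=35840 /957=37.45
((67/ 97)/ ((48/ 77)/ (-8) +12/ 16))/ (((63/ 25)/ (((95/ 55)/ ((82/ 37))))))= 2355050/ 7409151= 0.32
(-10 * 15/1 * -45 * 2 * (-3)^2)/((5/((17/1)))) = 413100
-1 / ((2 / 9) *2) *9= -81 / 4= -20.25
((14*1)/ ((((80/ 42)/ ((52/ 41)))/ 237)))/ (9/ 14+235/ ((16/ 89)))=50725584/ 30027785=1.69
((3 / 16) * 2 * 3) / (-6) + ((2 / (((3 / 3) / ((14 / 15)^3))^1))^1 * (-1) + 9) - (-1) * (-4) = 172067 / 54000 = 3.19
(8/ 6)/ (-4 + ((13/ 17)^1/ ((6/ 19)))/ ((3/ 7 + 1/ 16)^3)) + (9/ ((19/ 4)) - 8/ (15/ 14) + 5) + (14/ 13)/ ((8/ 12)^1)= 145371705757/ 129274960035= 1.12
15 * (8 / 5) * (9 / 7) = 216 / 7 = 30.86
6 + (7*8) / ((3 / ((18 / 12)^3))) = 69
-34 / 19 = -1.79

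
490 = 490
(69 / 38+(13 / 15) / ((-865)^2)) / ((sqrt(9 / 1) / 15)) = 774413369 / 85297650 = 9.08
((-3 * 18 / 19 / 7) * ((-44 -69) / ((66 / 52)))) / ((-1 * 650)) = -0.06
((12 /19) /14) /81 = 2 /3591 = 0.00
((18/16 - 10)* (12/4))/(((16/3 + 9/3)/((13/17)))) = -8307/3400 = -2.44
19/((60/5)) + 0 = 19/12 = 1.58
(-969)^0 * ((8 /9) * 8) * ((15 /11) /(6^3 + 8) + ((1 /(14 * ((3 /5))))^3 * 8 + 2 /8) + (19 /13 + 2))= 26.53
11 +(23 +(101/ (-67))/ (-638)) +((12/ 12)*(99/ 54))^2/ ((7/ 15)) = 73976195/ 1795332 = 41.20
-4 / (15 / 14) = -56 / 15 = -3.73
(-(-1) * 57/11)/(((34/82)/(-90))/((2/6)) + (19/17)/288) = -57209760/109747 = -521.29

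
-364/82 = -4.44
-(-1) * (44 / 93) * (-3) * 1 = -44 / 31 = -1.42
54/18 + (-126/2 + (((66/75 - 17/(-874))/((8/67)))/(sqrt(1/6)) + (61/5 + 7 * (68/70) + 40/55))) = -443/11 + 1316751 * sqrt(6)/174800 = -21.82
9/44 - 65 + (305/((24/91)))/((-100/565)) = -6968317/1056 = -6598.79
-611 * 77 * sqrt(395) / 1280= -730.50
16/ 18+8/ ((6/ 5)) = 68/ 9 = 7.56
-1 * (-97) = 97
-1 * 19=-19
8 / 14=4 / 7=0.57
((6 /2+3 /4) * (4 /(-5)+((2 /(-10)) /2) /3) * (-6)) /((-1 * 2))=-75 /8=-9.38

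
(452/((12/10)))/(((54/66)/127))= 1578610/27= 58467.04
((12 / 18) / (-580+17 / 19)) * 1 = -38 / 33009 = -0.00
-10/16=-5/8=-0.62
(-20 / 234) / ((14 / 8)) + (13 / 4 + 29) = 105491 / 3276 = 32.20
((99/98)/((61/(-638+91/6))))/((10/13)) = -1603173/119560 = -13.41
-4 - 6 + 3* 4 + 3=5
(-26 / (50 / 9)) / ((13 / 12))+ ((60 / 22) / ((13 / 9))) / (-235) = -727218 / 168025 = -4.33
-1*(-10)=10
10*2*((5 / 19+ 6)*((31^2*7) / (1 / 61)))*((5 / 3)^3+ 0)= 122078232500 / 513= 237969264.13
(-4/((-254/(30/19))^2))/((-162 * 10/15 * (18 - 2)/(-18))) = -75/46580552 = -0.00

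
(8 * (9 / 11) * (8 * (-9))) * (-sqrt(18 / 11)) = 15552 * sqrt(22) / 121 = 602.85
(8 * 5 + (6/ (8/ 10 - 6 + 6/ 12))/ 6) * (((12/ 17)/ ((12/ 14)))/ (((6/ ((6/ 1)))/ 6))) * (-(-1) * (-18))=-166320/ 47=-3538.72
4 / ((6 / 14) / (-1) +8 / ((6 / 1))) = 84 / 19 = 4.42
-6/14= -3/7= -0.43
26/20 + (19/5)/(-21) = 47/42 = 1.12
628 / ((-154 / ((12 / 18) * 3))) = -628 / 77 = -8.16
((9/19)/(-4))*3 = -27/76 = -0.36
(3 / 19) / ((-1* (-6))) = 1 / 38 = 0.03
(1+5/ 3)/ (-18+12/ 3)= -4/ 21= -0.19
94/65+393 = 25639/65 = 394.45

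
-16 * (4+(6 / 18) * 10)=-352 / 3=-117.33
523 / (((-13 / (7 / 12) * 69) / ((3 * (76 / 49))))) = -1.58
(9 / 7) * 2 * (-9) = -162 / 7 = -23.14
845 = 845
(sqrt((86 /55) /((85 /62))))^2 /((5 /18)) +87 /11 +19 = 724976 /23375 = 31.02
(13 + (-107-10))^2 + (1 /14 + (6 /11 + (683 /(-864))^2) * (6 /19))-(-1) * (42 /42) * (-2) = 1968451128869 /182020608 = 10814.44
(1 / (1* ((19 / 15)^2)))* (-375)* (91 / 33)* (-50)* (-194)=-24825937500 / 3971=-6251810.00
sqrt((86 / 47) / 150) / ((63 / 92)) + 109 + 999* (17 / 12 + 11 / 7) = 92* sqrt(6063) / 44415 + 86635 / 28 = 3094.27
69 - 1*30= 39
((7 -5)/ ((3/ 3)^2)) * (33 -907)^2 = 1527752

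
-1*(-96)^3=884736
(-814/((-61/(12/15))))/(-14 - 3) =-3256/5185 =-0.63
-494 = -494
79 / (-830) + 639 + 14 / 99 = 52510429 / 82170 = 639.05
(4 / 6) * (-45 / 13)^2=7.99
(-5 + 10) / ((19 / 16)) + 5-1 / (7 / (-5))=1320 / 133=9.92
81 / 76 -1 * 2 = -71 / 76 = -0.93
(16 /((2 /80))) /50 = 64 /5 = 12.80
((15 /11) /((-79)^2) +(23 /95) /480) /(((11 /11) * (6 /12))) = 2262973 /1565242800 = 0.00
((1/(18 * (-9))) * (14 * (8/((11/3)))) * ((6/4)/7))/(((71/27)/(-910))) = 10920/781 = 13.98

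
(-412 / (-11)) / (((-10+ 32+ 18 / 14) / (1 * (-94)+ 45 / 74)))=-9965662 / 66341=-150.22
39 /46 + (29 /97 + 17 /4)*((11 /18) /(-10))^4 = 1588615702279 /1873611648000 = 0.85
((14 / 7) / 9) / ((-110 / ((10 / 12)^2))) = -5 / 3564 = -0.00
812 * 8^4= 3325952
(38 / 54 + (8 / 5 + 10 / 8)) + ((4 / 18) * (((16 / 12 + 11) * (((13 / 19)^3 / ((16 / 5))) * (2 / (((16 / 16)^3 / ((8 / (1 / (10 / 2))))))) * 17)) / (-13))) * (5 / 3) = -492017737 / 11111580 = -44.28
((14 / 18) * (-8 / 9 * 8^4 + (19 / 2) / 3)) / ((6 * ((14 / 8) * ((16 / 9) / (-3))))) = 454.72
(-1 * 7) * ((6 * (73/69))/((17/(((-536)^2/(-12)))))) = 73404128/1173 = 62578.11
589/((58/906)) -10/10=266788/29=9199.59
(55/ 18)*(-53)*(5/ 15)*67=-195305/ 54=-3616.76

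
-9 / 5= -1.80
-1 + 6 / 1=5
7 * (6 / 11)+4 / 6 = 148 / 33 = 4.48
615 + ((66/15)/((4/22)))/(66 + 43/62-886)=156193273/253985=614.97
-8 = -8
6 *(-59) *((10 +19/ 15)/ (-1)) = 19942/ 5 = 3988.40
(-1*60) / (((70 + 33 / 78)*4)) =-390 / 1831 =-0.21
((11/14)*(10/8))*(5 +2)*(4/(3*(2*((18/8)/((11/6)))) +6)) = 605/294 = 2.06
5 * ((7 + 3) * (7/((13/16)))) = 5600/13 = 430.77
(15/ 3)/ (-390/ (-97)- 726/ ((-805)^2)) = 314292125/ 252659328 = 1.24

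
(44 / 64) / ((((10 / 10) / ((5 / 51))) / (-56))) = -385 / 102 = -3.77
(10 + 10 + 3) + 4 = 27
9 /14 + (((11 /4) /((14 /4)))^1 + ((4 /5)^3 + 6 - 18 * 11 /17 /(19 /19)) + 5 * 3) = 167991 /14875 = 11.29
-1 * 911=-911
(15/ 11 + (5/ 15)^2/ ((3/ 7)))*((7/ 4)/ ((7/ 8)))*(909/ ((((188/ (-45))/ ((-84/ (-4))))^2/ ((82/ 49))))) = 6062734575/ 48598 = 124752.76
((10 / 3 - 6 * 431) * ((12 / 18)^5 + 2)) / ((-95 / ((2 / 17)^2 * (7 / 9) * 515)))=11574830176 / 36026451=321.29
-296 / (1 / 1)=-296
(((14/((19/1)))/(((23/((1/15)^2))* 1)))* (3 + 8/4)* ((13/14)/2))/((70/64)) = 208/688275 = 0.00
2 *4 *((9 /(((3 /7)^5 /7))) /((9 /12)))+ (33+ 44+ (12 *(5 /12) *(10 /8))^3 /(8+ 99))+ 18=25835092249 /554688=46575.90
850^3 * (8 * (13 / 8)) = 7983625000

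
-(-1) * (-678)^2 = 459684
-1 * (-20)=20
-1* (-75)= 75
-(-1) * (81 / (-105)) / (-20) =27 / 700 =0.04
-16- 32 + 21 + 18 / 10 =-126 / 5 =-25.20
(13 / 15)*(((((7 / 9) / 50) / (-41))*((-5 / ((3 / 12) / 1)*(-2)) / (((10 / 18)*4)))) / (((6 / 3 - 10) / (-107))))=-9737 / 123000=-0.08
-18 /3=-6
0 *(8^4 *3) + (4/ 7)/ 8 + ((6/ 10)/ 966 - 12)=-9602/ 805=-11.93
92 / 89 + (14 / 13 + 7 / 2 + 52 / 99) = 1405645 / 229086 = 6.14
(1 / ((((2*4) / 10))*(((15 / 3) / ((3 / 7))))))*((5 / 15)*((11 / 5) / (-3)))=-11 / 420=-0.03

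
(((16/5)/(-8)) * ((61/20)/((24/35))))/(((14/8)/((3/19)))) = -61/380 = -0.16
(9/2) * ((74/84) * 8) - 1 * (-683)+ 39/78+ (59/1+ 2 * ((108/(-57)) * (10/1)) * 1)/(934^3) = 715.21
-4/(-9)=4/9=0.44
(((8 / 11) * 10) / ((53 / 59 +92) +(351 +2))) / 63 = 1180 / 4557861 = 0.00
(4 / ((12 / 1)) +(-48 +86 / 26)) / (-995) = 346 / 7761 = 0.04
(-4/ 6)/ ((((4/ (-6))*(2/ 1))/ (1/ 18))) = 1/ 36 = 0.03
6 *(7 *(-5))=-210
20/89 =0.22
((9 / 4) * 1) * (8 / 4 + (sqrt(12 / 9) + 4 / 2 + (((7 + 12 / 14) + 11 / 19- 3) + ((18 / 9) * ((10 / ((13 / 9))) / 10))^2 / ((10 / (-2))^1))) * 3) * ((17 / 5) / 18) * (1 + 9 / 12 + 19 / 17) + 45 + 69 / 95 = 39 * sqrt(3) / 16 + 4091511 / 55328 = 78.17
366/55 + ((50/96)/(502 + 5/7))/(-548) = 33878332391/5091007680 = 6.65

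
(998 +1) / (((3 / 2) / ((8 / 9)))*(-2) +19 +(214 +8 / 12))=23976 / 5527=4.34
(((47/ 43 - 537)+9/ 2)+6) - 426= -81821/ 86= -951.41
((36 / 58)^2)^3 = 0.06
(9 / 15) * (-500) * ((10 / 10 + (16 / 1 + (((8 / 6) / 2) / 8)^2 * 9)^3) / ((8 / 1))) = -1273401675 / 8192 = -155444.54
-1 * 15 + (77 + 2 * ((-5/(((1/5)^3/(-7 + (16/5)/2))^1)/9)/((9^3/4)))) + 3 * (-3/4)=62077/972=63.87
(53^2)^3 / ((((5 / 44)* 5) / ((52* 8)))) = 405696466105216 / 25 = 16227858644208.64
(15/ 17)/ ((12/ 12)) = 15/ 17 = 0.88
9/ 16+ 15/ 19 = 411/ 304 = 1.35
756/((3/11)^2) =10164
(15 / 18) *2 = 5 / 3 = 1.67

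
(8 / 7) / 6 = 0.19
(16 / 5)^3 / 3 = 10.92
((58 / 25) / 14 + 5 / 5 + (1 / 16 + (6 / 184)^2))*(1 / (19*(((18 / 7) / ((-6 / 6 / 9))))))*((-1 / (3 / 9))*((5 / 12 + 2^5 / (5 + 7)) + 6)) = 99233927 / 1302609600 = 0.08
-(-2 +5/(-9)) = 23/9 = 2.56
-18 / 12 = -1.50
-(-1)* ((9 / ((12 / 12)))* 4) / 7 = 36 / 7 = 5.14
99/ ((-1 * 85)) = -99/ 85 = -1.16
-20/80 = -1/4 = -0.25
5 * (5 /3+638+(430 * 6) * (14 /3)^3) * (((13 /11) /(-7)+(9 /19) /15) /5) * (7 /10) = -1187529694 /47025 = -25253.16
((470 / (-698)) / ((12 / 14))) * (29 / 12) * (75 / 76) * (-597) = 237332375 / 212192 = 1118.48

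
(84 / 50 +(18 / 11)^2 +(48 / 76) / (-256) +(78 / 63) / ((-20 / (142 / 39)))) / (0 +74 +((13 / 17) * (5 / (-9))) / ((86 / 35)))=699597446881 / 12506411024800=0.06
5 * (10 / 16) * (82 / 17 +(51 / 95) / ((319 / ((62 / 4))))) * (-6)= -74953455 / 824296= -90.93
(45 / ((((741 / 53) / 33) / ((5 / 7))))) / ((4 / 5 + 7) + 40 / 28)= 655875 / 79781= 8.22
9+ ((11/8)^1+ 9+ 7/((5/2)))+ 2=967/40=24.18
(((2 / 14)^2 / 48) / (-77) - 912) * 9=-495500547 / 60368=-8208.00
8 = 8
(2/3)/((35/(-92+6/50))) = -4594/2625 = -1.75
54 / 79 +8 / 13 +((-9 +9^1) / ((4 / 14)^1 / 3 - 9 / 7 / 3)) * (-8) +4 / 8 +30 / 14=56675 / 14378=3.94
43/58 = 0.74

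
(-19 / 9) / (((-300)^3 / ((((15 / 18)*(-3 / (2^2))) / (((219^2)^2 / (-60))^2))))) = -19 / 571447943595043067628000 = -0.00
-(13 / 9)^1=-1.44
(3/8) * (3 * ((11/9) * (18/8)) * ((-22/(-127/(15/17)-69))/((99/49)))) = 8085/51104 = 0.16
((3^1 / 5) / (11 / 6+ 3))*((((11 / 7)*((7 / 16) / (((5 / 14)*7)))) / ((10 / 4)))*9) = 891 / 7250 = 0.12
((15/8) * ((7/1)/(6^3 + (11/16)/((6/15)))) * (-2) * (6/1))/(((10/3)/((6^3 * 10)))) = -3265920/6967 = -468.77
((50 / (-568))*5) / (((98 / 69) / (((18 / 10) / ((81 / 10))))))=-2875 / 41748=-0.07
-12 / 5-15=-87 / 5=-17.40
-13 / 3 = -4.33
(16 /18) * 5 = 40 /9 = 4.44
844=844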